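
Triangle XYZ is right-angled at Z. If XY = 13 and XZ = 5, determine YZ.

Rearranging the Pythagorean theorem to solve for the unknown leg:
leg^2 = hypotenuse^2 - known_leg^2 = 169 - 25 = 144
leg = sqrt(144) = 12.

12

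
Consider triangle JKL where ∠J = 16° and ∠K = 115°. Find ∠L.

Let angle L = x. Then 16 + 115 + x = 180.
x = 180 - 131 = 49 degrees.

49 degrees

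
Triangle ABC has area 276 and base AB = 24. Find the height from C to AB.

Rearranging the area formula Area = (1/2) * base * height:
height = 2 * Area / base = 2 * 276 / 24 = 23.

23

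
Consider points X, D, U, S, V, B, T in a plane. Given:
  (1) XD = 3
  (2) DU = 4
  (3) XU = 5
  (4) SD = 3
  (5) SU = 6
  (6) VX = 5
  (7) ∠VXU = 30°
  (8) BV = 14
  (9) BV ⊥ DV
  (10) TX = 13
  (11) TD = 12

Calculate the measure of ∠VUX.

Step 1: By the law of cosines on triangle UXV: UV² = 5² + 5² − 2·5·5·cos(30°) = 6.7, so UV ≈ 2.59.
Step 2: By the inverse law of cosines on triangle VUX: cos(∠VUX) = (2.59² + 5² − 5²) / (2·2.59·5) = 6.7/25.88 = 0.2588, so ∠VUX = 75°.

Therefore, the measure of angle ∠VUX = 75°.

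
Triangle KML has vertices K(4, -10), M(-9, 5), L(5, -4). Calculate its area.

Shoelace: Area = (1/2)|4(5--4) + -9(-4--10) + 5(-10-5)| = (1/2)(93) = 93/2

93/2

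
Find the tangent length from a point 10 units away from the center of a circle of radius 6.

Let T be the point of tangency. Then OT ⊥ MT (radius ⊥ tangent).
In right triangle OTM: OM² = OT² + MT²
10² = 6² + MT²
MT² = 64, MT = 8

8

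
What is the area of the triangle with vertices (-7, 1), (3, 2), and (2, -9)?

The Shoelace formula computes the area from vertex coordinates by summing cross products.
For vertices (-7,1), (3,2), (2,-9):
Signed sum = -7*2 - 3*1 + 3*-9 - 2*2 + 2*1 - -7*-9
= -17 + -31 + -61 = -109
Area = (1/2)|-109| = 109/2.

109/2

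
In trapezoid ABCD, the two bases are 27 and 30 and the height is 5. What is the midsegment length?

midsegment = (27 + 30) / 2 = 57 / 2 = 57/2

57/2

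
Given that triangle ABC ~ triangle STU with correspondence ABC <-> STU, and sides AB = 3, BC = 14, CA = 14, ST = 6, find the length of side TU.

Since the triangles are similar, the ratio of corresponding sides is constant.
Scale factor k = ST / AB = 6 / 3 = 2
TU = k * BC = 2 * 14 = 28

28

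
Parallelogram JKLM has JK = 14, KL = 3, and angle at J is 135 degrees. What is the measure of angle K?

Consecutive angles are supplementary: angle K = 180 - 135 = 45 degrees.

45 degrees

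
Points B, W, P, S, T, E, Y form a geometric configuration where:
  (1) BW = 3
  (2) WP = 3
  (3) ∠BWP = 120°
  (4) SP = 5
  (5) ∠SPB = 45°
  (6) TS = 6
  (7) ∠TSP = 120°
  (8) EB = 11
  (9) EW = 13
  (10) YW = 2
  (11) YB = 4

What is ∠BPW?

Step 1: By the law of cosines on triangle PWB: PB² = 3² + 3² − 2·3·3·cos(120°) = 27, so PB = 3·√3.
Step 2: By the inverse law of cosines on triangle BPW: cos(∠BPW) = ((3·√3)² + 3² − 3²) / (2·3·√3·3) = 27/31.18 = 0.866, so ∠BPW = 30°.

Therefore, the measure of angle ∠BPW = 30°.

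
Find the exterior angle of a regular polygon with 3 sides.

Each exterior angle of a regular n-gon is 360 / n.
For n = 3: 360 / 3 = 120 degrees.

120 degrees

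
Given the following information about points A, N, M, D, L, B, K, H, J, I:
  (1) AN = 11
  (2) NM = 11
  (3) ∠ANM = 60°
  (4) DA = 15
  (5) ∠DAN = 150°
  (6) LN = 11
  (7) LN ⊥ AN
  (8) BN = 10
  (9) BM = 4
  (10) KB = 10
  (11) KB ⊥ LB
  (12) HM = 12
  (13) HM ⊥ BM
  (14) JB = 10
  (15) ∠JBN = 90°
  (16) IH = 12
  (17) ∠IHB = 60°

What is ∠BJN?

Step 1: By the law of cosines on triangle JBN: JN² = 10² + 10² − 2·10·10·cos(90°) = 200, so JN = 10·√2.
Step 2: By the inverse law of cosines on triangle BJN: cos(∠BJN) = (10² + (10·√2)² − 10²) / (2·10·10·√2) = 200/282.84 = 0.7071, so ∠BJN = 45°.

Therefore, the measure of angle ∠BJN = 45°.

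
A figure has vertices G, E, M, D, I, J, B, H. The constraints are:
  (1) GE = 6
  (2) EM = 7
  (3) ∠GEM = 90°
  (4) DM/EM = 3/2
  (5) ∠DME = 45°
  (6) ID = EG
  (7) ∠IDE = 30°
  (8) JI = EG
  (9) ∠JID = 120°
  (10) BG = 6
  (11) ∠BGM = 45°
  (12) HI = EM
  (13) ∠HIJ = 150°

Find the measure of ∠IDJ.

From the given relations: ID = EG = 6; JI = EG = 6.
Step 1: By the law of cosines on triangle DIJ: DJ² = 6² + 6² − 2·6·6·cos(120°) = 108, so DJ = 6·√3.
Step 2: By the inverse law of cosines on triangle IDJ: cos(∠IDJ) = (6² + (6·√3)² − 6²) / (2·6·6·√3) = 108/124.71 = 0.866, so ∠IDJ = 30°.

Therefore, the measure of angle ∠IDJ = 30°.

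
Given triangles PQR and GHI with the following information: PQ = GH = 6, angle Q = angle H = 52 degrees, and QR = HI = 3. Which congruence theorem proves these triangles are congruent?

The given information matches SAS: Two pairs of corresponding sides and the included angle are equal (Side-Angle-Side).

SAS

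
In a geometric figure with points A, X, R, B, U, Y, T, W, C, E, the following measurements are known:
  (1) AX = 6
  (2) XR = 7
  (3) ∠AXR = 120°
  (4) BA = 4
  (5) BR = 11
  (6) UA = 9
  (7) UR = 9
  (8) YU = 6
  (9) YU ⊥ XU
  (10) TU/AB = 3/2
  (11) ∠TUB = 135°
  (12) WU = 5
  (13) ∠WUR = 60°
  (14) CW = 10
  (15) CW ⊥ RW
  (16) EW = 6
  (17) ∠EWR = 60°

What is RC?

Step 1: By the law of cosines on triangle RUW: RW² = 9² + 5² − 2·9·5·cos(60°) = 61, so RW = √61.
Step 2: By the law of cosines on triangle RWC: RC² = √61² + 10² − 2·√61·10·cos(90°) = 161, so RC = √161.

Therefore, the length of RC = √161.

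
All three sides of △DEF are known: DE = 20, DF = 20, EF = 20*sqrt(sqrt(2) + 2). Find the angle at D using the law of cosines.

cos(D) = (20² + 20² - (20*sqrt(sqrt(2) + 2))²) / (2 × 20 × 20) = -sqrt(2)/2, so D = arccos(-sqrt(2)/2) = 135°.

135°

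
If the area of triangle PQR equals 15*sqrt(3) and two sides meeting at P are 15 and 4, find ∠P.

Area = (1/2) * a * b * sin(C)
sin(C) = 2 * Area / (a * b)
sin(C) = 2 * 15*sqrt(3) / (15 * 4)
sin(C) = sqrt(3)/2
C = arcsin(sqrt(3)/2) = 60°
Since sin(180° - C) = sin(C), the obtuse angle 120° gives the same area, so C = 60° or C = 120°.

60° or 120°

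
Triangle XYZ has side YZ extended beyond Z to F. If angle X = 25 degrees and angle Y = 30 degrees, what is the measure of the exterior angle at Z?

By the exterior angle theorem, an exterior angle of a triangle equals the sum of the two remote interior angles.
Exterior angle = angle X + angle Y
Exterior angle = 25 + 30 = 55 degrees

55 degrees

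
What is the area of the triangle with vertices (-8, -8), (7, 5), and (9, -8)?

Shoelace: Area = (1/2)|-8(5--8) + 7(-8--8) + 9(-8-5)| = (1/2)(221) = 221/2

221/2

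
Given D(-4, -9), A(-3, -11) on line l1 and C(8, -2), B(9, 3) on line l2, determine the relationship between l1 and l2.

Slope of line 1: m1 = (-11 - -9)/(-3 - -4) = -2/1 = -2
Slope of line 2: m2 = (3 - -2)/(9 - 8) = 5/1 = 5
For parallel lines we need equal slopes: -2 != 5.
For perpendicular lines we need m1*m2 = -1: (-2)(5) = -10 != -1.
Since neither condition holds, the lines are neither parallel nor perpendicular.

Neither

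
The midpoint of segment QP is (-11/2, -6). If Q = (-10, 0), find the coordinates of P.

Using the midpoint formula: M = ((x1 + x2)/2, (y1 + y2)/2)
We know M = (-11/2, -6) and Q = (-10, 0)
For x: -11/2 = (-10 + x2)/2, so x2 = 2*-11/2 - -10 = -1
For y: -6 = (0 + y2)/2, so y2 = 2*-6 - 0 = -12
P = (-1, -12)

(-1, -12)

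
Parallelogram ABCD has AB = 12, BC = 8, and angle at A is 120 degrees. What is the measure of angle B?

Consecutive angles are supplementary: angle B = 180 - 120 = 60 degrees.

60 degrees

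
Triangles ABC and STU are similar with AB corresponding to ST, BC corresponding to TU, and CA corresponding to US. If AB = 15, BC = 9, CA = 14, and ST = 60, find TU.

Since the triangles are similar, the ratio of corresponding sides is constant.
Scale factor k = ST / AB = 60 / 15 = 4
TU = k * BC = 4 * 9 = 36

36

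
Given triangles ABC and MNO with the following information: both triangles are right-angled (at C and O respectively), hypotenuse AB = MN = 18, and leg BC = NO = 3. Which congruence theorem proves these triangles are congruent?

Consider the given information: both triangles are right-angled (at C and O respectively), hypotenuse AB = MN = 18, and leg BC = NO = 3
This is not ASA or AAS: ASA requires two angles and the side between them. AAS requires two angles and a non-included side.
The correct criterion is HL. The hypotenuse and one leg of two right triangles are equal (Hypotenuse-Leg).

HL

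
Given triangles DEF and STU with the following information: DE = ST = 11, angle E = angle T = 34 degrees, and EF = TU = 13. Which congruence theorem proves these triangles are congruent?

The given information provides:
DE = ST = 11, angle E = angle T = 34 degrees, and EF = TU = 13
This matches the SAS congruence theorem.
Two pairs of corresponding sides and the included angle are equal (Side-Angle-Side).

SAS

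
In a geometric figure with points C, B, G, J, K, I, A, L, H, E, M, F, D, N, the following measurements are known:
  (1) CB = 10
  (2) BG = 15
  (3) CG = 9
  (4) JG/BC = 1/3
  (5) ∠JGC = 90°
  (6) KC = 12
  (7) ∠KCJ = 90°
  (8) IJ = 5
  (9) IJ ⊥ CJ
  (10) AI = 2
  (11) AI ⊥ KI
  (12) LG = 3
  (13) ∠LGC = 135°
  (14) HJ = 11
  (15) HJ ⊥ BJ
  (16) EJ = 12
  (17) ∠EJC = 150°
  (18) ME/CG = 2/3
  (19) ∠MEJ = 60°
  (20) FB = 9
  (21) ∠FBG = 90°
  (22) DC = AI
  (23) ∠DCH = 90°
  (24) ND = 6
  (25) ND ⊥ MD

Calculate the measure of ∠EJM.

From the given relations: ME = 2/3·CG = 2/3·9 = 6.
Step 1: By the law of cosines on triangle JEM: JM² = 12² + 6² − 2·12·6·cos(60°) = 108, so JM = 6·√3.
Step 2: By the inverse law of cosines on triangle EJM: cos(∠EJM) = (12² + (6·√3)² − 6²) / (2·12·6·√3) = 216/249.42 = 0.866, so ∠EJM = 30°.

Therefore, the measure of angle ∠EJM = 30°.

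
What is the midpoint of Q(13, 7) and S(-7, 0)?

The midpoint is the average of the coordinates:
x: (13 + -7)/2 = 3
y: (7 + 0)/2 = 7/2
Midpoint = (3, 7/2)

(3, 7/2)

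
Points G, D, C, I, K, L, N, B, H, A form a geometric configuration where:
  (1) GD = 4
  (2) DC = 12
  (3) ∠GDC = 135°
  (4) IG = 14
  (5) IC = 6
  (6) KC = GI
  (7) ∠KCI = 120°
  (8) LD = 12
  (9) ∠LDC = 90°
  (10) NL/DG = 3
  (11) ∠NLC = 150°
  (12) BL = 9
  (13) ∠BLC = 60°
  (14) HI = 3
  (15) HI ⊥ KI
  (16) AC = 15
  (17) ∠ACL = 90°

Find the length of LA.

Step 1: By the law of cosines on triangle LDC: LC² = 12² + 12² − 2·12·12·cos(90°) = 288, so LC = 12·√2.
Step 2: By the law of cosines on triangle LCA: LA² = (12·√2)² + 15² − 2·12·√2·15·cos(90°) = 513, so LA = 3·√57.

Therefore, the length of LA = 3·√57.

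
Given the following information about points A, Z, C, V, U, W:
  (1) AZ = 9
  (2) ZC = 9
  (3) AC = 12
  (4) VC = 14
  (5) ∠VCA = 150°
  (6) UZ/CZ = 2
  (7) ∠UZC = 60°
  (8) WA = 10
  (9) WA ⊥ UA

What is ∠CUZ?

From the given relations: UZ = 2·CZ = 2·9 = 18.
Step 1: By the law of cosines on triangle UZC: UC² = 18² + 9² − 2·18·9·cos(60°) = 243, so UC = 9·√3.
Step 2: By the inverse law of cosines on triangle CUZ: cos(∠CUZ) = ((9·√3)² + 18² − 9²) / (2·9·√3·18) = 486/561.18 = 0.866, so ∠CUZ = 30°.

Therefore, the measure of angle ∠CUZ = 30°.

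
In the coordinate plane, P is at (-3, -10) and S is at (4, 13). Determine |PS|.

d = sqrt((7)^2 + (23)^2) = sqrt(578) = 17*sqrt(2)

17*sqrt(2)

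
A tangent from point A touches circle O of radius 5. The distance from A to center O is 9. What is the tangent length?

The tangent, radius, and line from the external point to the center form a right triangle.
The right angle is where the tangent meets the radius.
By the Pythagorean theorem: tangent² + 5² = 9²
tangent² = 81 - 25 = 56
tangent = 2*sqrt(14)

2*sqrt(14)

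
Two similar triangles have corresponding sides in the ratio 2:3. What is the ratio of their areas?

The ratio of areas of similar triangles equals the square of the side ratio.
Side ratio = 2:3
Area ratio = (2/3)^2 = 4/9 = 4:9

4:9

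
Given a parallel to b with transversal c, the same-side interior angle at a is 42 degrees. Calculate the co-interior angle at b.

Co-interior (same-side interior) angles are between the parallel lines on the same side of the transversal.
Unlike corresponding or alternate interior angles, they are supplementary rather than equal.
So the angle = 180 - 42 = 138 degrees.

138 degrees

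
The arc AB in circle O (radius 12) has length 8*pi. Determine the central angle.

θ = 360 × 8*pi / (2π × 12) = 120° (rearranging arc length formula).

120°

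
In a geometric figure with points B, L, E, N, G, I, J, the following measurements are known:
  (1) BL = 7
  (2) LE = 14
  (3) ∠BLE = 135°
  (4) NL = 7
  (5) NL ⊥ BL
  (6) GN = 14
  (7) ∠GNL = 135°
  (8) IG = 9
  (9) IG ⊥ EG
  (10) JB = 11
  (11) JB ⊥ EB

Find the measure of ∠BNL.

Step 1: By the law of cosines on triangle NLB: NB² = 7² + 7² − 2·7·7·cos(90°) = 98, so NB = 7·√2.
Step 2: By the inverse law of cosines on triangle BNL: cos(∠BNL) = ((7·√2)² + 7² − 7²) / (2·7·√2·7) = 98/138.59 = 0.7071, so ∠BNL = 45°.

Therefore, the measure of angle ∠BNL = 45°.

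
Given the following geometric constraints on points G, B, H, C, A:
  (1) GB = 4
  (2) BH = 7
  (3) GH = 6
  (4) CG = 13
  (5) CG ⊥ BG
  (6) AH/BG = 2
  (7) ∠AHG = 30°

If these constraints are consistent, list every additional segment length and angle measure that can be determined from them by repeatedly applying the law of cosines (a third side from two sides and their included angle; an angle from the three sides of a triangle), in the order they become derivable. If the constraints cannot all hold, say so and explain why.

The constraints are consistent. Derivable facts, in order:
After 1 step:
- BC = √185
- GA ≈ 4.11
- ∠BGH = 86.42°
- ∠BHG = 34.77°
- ∠GBH = 58.81°
After 2 steps:
- ∠AGH = 103.06°
- ∠BCG = 17.1°
- ∠CBG = 72.9°
- ∠GAH = 46.94°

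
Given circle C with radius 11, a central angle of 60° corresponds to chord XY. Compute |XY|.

Drop a perpendicular from the center to the chord, bisecting both the chord and the central angle.
Each half-chord = r sin(θ/2) = 11 sin(30°).
The full chord = 2 × 11 × sin(30°) = 11.

11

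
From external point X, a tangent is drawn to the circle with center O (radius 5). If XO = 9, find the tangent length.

tangent = √(d² - r²) = √(9² - 5²) = √(81 - 25) = √56 = 2*sqrt(14)

2*sqrt(14)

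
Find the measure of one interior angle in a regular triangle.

Each interior angle of a regular n-gon is (n - 2) * 180 / n.
For n = 3: (3 - 2) * 180 / 3 = 180/3 = 60 degrees.

60 degrees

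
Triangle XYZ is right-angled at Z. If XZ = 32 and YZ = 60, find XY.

In a right triangle, the square of the hypotenuse equals the sum of the squares of the two legs.
The legs are 32 and 60, so the hypotenuse = sqrt(1024 + 3600) = sqrt(4624) = 68.

68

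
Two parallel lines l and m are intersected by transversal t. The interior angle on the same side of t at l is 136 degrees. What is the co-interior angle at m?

Co-interior (same-side interior) angles are between the parallel lines on the same side of the transversal.
Unlike corresponding or alternate interior angles, they are supplementary rather than equal.
So the angle = 180 - 136 = 44 degrees.

44 degrees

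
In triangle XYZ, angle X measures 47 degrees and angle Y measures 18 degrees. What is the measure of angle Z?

angle Z = 180 - 47 - 18 = 115 degrees.

115 degrees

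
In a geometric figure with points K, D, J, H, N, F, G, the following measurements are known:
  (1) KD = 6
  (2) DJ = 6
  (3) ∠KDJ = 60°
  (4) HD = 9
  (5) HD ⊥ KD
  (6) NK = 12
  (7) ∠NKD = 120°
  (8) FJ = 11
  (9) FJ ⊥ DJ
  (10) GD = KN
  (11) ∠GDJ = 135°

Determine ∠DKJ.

Step 1: By the law of cosines on triangle KDJ: KJ² = 6² + 6² − 2·6·6·cos(60°) = 36, so KJ = 6.
Step 2: By the inverse law of cosines on triangle DKJ: cos(∠DKJ) = (6² + 6² − 6²) / (2·6·6) = 36/72 = 0.5, so ∠DKJ = 60°.

Therefore, the measure of angle ∠DKJ = 60°.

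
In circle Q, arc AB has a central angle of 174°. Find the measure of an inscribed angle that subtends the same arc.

An inscribed angle intercepts an arc from a point on the circle, while the central angle intercepts the same arc from the center.
The inscribed angle is always half the central angle: 174° / 2 = 87°.

87°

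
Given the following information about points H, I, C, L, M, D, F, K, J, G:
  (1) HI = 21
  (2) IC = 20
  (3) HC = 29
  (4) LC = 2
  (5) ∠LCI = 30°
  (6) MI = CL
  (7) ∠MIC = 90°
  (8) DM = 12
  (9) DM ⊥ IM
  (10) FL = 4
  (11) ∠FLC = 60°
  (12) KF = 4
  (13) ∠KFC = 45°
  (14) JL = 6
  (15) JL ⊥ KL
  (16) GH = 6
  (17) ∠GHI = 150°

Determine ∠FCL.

Step 1: By the law of cosines on triangle CLF: CF² = 2² + 4² − 2·2·4·cos(60°) = 12, so CF = 2·√3.
Step 2: By the inverse law of cosines on triangle FCL: cos(∠FCL) = ((2·√3)² + 2² − 4²) / (2·2·√3·2) = 0/13.86 = 0, so ∠FCL = 90°.

Therefore, the measure of angle ∠FCL = 90°.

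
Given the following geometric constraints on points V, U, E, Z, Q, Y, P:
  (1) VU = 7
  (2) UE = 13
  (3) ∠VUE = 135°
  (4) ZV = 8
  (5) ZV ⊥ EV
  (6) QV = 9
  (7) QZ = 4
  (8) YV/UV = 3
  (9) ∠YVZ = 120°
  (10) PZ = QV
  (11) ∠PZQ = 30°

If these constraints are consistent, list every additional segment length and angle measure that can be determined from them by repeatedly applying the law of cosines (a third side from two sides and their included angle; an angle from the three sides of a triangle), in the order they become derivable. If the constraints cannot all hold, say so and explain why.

The constraints are consistent. Derivable facts, in order:
After 1 step:
- QP ≈ 5.89
- VE ≈ 18.62
- ZY ≈ 25.94
- ∠QVZ = 26.38°
- ∠QZV = 90.9°
- ∠VQZ = 62.72°
After 2 steps:
- EZ ≈ 20.27
- ∠EVU = 29.58°
- ∠PQZ = 130.14°
- ∠QPZ = 19.86°
- ∠UEV = 15.42°
- ∠VYZ = 15.49°
- ∠VZY = 44.51°
After 3 steps:
- ∠EZV = 66.75°
- ∠VEZ = 23.25°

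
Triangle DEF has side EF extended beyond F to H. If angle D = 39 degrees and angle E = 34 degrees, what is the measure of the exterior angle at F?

Exterior angle = 39 + 34 = 73 degrees (exterior angle theorem).

73 degrees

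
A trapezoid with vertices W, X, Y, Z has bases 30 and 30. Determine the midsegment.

The midsegment (median) of a trapezoid connects the midpoints of the non-parallel sides.
Its length is the average of the two bases: (30 + 30) / 2 = 30.

30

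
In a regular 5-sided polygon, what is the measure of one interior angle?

Each interior angle of a regular n-gon is (n - 2) * 180 / n.
For n = 5: (5 - 2) * 180 / 5 = 540/5 = 108 degrees.

108 degrees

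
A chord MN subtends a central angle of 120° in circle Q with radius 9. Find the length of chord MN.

Drop a perpendicular from the center to the chord, bisecting both the chord and the central angle.
Each half-chord = r sin(θ/2) = 9 sin(60°).
The full chord = 2 × 9 × sin(60°) = 9*sqrt(3).

9*sqrt(3)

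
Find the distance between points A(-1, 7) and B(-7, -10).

d = sqrt((-7 - -1)^2 + (-10 - 7)^2)
d = sqrt(-6^2 + -17^2)
d = sqrt(36 + 289)
d = sqrt(325) = 5*sqrt(13)

5*sqrt(13)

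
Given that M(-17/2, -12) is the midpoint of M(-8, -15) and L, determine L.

Using the midpoint formula: M = ((x1 + x2)/2, (y1 + y2)/2)
We know M = (-17/2, -12) and M = (-8, -15)
For x: -17/2 = (-8 + x2)/2, so x2 = 2*-17/2 - -8 = -9
For y: -12 = (-15 + y2)/2, so y2 = 2*-12 - -15 = -9
L = (-9, -9)

(-9, -9)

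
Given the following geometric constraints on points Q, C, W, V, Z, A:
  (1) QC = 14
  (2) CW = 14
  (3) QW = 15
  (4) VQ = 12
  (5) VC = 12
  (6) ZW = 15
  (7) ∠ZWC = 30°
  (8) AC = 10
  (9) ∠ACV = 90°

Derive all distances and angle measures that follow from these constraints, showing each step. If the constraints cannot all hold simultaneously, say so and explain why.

The constraints are consistent.

Step 1: From CW = 14, WZ = 15, and ∠CWZ = 30°, by the law of cosines:
  CZ² = CW² + WZ² - 2·CW·WZ·cos(30°) = 196 + 225 - 363.7 = 57.27
  CZ ≈ 7.57

Step 2: From VC = 12, CA = 10, and ∠VCA = 90°, by the law of cosines:
  VA² = VC² + CA² - 2·VC·CA·cos(90°) = 144 + 100 - 0 = 244
  VA = 2·√61

Step 3: From QC = 14, QV = 12, CV = 12, by the inverse law of cosines:
  cos(∠CQV) = (QC² + QV² - CV²) / (2·QC·QV)
  ∠CQV = 54.31°

Step 4: From QC = 14, QW = 15, CW = 14, by the inverse law of cosines:
  cos(∠CQW) = (QC² + QW² - CW²) / (2·QC·QW)
  ∠CQW = 57.61°

Step 5: From CQ = 14, CV = 12, QV = 12, by the inverse law of cosines:
  cos(∠QCV) = (CQ² + CV² - QV²) / (2·CQ·CV)
  ∠QCV = 54.31°

Step 6: From CQ = 14, CW = 14, QW = 15, by the inverse law of cosines:
  cos(∠QCW) = (CQ² + CW² - QW²) / (2·CQ·CW)
  ∠QCW = 64.78°

Step 7: From WC = 14, WQ = 15, CQ = 14, by the inverse law of cosines:
  cos(∠CWQ) = (WC² + WQ² - CQ²) / (2·WC·WQ)
  ∠CWQ = 57.61°

Step 8: From VC = 12, VQ = 12, CQ = 14, by the inverse law of cosines:
  cos(∠CVQ) = (VC² + VQ² - CQ²) / (2·VC·VQ)
  ∠CVQ = 71.37°

Step 9: From CW = 14, CZ = 7.57, WZ = 15, by the inverse law of cosines:
  cos(∠WCZ) = (CW² + CZ² - WZ²) / (2·CW·CZ)
  ∠WCZ = 82.33°

Step 10: From VA = 2·√61, VC = 12, AC = 10, by the inverse law of cosines:
  cos(∠AVC) = (VA² + VC² - AC²) / (2·VA·VC)
  ∠AVC = 39.81°

Step 11: From ZC = 7.57, ZW = 15, CW = 14, by the inverse law of cosines:
  cos(∠CZW) = (ZC² + ZW² - CW²) / (2·ZC·ZW)
  ∠CZW = 67.67°

Step 12: From AC = 10, AV = 2·√61, CV = 12, by the inverse law of cosines:
  cos(∠CAV) = (AC² + AV² - CV²) / (2·AC·AV)
  ∠CAV = 50.19°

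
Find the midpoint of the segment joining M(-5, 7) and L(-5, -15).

The midpoint is the average of the coordinates:
x: (-5 + -5)/2 = -5
y: (7 + -15)/2 = -4
Midpoint = (-5, -4)

(-5, -4)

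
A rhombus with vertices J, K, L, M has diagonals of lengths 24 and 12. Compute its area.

Area = (24 * 12) / 2 = 288 / 2 = 144

144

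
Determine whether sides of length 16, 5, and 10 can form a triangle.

The longest side is 16. The other two sides sum to 5 + 10 = 15.
Since 15 ≤ 16, the two shorter sides cannot reach around to close the triangle.

No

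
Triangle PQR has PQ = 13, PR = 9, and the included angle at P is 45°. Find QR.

By the law of cosines: QR^2 = PQ^2 + PR^2 - 2*PQ*PR*cos(P)
QR^2 = 13^2 + 9^2 - 2*13*9*cos(45°)
QR^2 = 169 + 81 - 234*(sqrt(2)/2)
QR^2 = 250 - 117*sqrt(2)
QR = sqrt(250 - 117*sqrt(2))

sqrt(250 - 117*sqrt(2))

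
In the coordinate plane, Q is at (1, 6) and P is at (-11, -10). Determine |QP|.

d = sqrt((-11 - 1)^2 + (-10 - 6)^2)
d = sqrt(-12^2 + -16^2)
d = sqrt(144 + 256)
d = sqrt(400) = 20

20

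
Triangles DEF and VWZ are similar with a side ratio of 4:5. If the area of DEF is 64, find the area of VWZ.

For similar figures, the area ratio equals the square of the side ratio.
Side ratio (DEF to VWZ) = 4:5, so area ratio = 4^2:5^2 = 16:25.
If the area of DEF is 64, then the area of VWZ = 64 * (25/16) = 100.

100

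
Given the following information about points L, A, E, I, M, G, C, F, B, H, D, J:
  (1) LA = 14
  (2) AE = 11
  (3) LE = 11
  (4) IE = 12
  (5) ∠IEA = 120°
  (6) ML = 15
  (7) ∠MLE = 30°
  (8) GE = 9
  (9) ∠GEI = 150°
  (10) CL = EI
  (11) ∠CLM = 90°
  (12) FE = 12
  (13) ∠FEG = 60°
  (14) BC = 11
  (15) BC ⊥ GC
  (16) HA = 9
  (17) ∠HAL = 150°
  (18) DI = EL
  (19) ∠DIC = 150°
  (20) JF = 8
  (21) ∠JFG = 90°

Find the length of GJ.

Step 1: By the law of cosines on triangle FEG: FG² = 12² + 9² − 2·12·9·cos(60°) = 117, so FG = 3·√13.
Step 2: By the law of cosines on triangle GFJ: GJ² = (3·√13)² + 8² − 2·3·√13·8·cos(90°) = 181, so GJ = √181.

Therefore, the length of GJ = √181.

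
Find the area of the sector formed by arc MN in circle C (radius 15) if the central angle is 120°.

Sector area = πr² × θ/360
= π × 15² × 1/3
= π × 225 × 1/3
= 75*pi

75*pi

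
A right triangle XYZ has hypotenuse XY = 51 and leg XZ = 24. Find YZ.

By the Pythagorean theorem: YZ^2 = XY^2 - XZ^2
YZ^2 = 51^2 - 24^2 = 2601 - 576 = 2025
YZ = sqrt(2025) = 45

45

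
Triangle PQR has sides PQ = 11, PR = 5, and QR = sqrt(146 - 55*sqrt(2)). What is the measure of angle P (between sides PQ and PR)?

By the inverse law of cosines: cos(P) = (PQ² + PR² - QR²) / (2 × PQ × PR)
cos(P) = (11² + 5² - (sqrt(146 - 55*sqrt(2)))²) / (2 × 11 × 5)
cos(P) = (121 + 25 - (146 - 55*sqrt(2))) / 110
cos(P) = sqrt(2)/2
P = arccos(sqrt(2)/2) = 45°

45°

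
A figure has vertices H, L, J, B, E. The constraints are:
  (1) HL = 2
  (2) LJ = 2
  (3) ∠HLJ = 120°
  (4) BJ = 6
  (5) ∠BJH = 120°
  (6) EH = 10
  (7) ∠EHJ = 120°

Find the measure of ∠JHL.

Step 1: By the law of cosines on triangle HLJ: HJ² = 2² + 2² − 2·2·2·cos(120°) = 12, so HJ = 2·√3.
Step 2: By the inverse law of cosines on triangle JHL: cos(∠JHL) = ((2·√3)² + 2² − 2²) / (2·2·√3·2) = 12/13.86 = 0.866, so ∠JHL = 30°.

Therefore, the measure of angle ∠JHL = 30°.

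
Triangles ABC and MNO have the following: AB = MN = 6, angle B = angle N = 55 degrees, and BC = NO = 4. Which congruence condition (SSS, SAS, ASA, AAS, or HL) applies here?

The given information provides:
AB = MN = 6, angle B = angle N = 55 degrees, and BC = NO = 4
This matches the SAS congruence theorem.
Two pairs of corresponding sides and the included angle are equal (Side-Angle-Side).

SAS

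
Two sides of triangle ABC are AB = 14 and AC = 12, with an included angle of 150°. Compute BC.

By the law of cosines: BC^2 = AB^2 + AC^2 - 2*AB*AC*cos(A)
BC^2 = 14^2 + 12^2 - 2*14*12*cos(150°)
BC^2 = 196 + 144 - 336*(-sqrt(3)/2)
BC^2 = 168*sqrt(3) + 340
BC = 2*sqrt(42*sqrt(3) + 85)

2*sqrt(42*sqrt(3) + 85)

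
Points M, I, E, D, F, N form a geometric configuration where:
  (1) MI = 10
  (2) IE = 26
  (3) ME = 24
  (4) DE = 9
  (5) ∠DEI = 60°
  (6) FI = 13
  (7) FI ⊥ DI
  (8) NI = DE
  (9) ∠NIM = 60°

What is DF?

Step 1: By the law of cosines on triangle DEI: DI² = 9² + 26² − 2·9·26·cos(60°) = 523, so DI ≈ 22.87.
Step 2: By the law of cosines on triangle DIF: DF² = 22.87² + 13² − 2·22.87·13·cos(90°) = 692, so DF = 2·√173.

Therefore, the length of DF = 2·√173.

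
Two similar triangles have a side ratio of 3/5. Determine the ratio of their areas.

Area ratio = (side ratio)^2 = (3/5)^2 = 9:25.

9:25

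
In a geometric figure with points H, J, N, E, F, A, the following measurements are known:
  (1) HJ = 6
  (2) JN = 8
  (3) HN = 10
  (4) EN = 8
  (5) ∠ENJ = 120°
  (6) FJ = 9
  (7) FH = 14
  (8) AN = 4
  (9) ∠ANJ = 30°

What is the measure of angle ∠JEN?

Step 1: By the law of cosines on triangle ENJ: EJ² = 8² + 8² − 2·8·8·cos(120°) = 192, so EJ = 8·√3.
Step 2: By the inverse law of cosines on triangle JEN: cos(∠JEN) = ((8·√3)² + 8² − 8²) / (2·8·√3·8) = 192/221.7 = 0.866, so ∠JEN = 30°.

Therefore, the measure of angle ∠JEN = 30°.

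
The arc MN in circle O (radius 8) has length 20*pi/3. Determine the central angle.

Arc length L = 2πr × θ/360, so θ = 360L / (2πr).
θ = 360 × 20*pi/3 / (2π × 8)
θ = 150°
θ = 150°

150°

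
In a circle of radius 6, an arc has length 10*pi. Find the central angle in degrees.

The full circumference is 2πr = 12*pi.
The arc is 10*pi / 12*pi = 5/6 of the full circle.
So the central angle = 5/6 × 360° = 300°.

300°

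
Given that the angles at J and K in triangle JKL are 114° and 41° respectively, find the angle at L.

Let angle L = x. Then 114 + 41 + x = 180.
x = 180 - 155 = 25 degrees.

25 degrees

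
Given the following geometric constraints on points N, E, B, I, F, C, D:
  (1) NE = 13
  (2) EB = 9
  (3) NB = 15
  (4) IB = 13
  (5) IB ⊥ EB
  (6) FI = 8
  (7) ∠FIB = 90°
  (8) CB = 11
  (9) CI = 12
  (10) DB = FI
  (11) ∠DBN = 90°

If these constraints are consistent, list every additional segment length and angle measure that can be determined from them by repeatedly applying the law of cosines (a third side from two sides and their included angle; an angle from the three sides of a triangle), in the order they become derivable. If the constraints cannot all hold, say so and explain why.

The constraints are consistent. Derivable facts, in order:
After 1 step:
- BF ≈ 15.26
- EI = 5·√10
- ND = 17
- ∠BCI = 68.68°
- ∠BEN = 83.87°
- ∠BIC = 52.02°
- ∠BNE = 36.62°
- ∠CBI = 59.3°
- ∠EBN = 59.51°
After 2 steps:
- ∠BDN = 61.93°
- ∠BEI = 55.3°
- ∠BFI = 58.39°
- ∠BIE = 34.7°
- ∠BND = 28.07°
- ∠FBI = 31.61°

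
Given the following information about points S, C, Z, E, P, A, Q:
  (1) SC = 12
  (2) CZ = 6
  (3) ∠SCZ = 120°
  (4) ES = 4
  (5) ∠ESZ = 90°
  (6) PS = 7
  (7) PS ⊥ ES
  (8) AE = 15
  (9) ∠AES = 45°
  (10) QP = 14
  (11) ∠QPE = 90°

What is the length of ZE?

Step 1: By the law of cosines on triangle ZCS: ZS² = 6² + 12² − 2·6·12·cos(120°) = 252, so ZS = 6·√7.
Step 2: By the law of cosines on triangle ZSE: ZE² = (6·√7)² + 4² − 2·6·√7·4·cos(90°) = 268, so ZE = 2·√67.

Therefore, the length of ZE = 2·√67.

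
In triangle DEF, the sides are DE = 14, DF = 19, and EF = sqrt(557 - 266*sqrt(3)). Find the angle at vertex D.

When all three sides of a triangle are known, the law of cosines can be rearranged to find any angle.
cos(C) = (a² + b² - c²) / (2ab) gives cos(D) = sqrt(3)/2.
Taking the inverse cosine: D = 30°.

30°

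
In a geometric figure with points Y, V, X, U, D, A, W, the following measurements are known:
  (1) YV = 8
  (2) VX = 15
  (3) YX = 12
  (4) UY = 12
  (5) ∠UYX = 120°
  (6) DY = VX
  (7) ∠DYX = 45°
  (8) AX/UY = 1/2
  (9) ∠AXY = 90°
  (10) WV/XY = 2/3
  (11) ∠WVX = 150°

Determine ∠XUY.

Step 1: By the law of cosines on triangle UYX: UX² = 12² + 12² − 2·12·12·cos(120°) = 432, so UX = 12·√3.
Step 2: By the inverse law of cosines on triangle XUY: cos(∠XUY) = ((12·√3)² + 12² − 12²) / (2·12·√3·12) = 432/498.83 = 0.866, so ∠XUY = 30°.

Therefore, the measure of angle ∠XUY = 30°.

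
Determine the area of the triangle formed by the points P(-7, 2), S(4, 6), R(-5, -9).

The Shoelace formula computes the area from vertex coordinates by summing cross products.
For vertices (-7,2), (4,6), (-5,-9):
Signed sum = -7*6 - 4*2 + 4*-9 - -5*6 + -5*2 - -7*-9
= -50 + -6 + -73 = -129
Area = (1/2)|-129| = 129/2.

129/2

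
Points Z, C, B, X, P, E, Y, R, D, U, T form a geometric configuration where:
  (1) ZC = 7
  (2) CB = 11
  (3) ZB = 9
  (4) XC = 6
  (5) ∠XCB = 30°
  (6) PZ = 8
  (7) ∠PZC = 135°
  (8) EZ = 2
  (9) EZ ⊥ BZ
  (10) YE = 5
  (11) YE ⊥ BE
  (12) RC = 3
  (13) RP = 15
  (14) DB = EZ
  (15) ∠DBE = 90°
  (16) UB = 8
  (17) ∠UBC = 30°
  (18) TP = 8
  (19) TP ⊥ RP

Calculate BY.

Step 1: By the law of cosines on triangle BZE: BE² = 9² + 2² − 2·9·2·cos(90°) = 85, so BE = √85.
Step 2: By the law of cosines on triangle BEY: BY² = √85² + 5² − 2·√85·5·cos(90°) = 110, so BY = √110.

Therefore, the length of BY = √110.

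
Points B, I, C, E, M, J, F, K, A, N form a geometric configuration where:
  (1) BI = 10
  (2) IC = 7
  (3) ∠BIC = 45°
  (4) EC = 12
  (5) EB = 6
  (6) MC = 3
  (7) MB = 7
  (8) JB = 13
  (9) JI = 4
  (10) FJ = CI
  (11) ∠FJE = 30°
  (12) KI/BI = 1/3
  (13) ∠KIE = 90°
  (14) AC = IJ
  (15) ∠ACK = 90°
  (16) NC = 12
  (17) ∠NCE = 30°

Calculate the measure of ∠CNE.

Step 1: By the law of cosines on triangle NCE: NE² = 12² + 12² − 2·12·12·cos(30°) = 38.58, so NE ≈ 6.21.
Step 2: By the inverse law of cosines on triangle CNE: cos(∠CNE) = (12² + 6.21² − 12²) / (2·12·6.21) = 38.58/149.08 = 0.2588, so ∠CNE = 75°.

Therefore, the measure of angle ∠CNE = 75°.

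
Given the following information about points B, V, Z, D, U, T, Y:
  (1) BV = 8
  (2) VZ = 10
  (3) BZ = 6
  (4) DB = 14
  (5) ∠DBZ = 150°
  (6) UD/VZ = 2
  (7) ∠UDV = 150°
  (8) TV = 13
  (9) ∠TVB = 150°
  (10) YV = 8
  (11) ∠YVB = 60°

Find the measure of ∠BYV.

Step 1: By the law of cosines on triangle YVB: YB² = 8² + 8² − 2·8·8·cos(60°) = 64, so YB = 8.
Step 2: By the inverse law of cosines on triangle BYV: cos(∠BYV) = (8² + 8² − 8²) / (2·8·8) = 64/128 = 0.5, so ∠BYV = 60°.

Therefore, the measure of angle ∠BYV = 60°.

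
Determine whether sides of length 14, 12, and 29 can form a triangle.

Check the triangle inequality: 14 + 12 = 26 ≤ 29.
Since the sum of two sides does not exceed the third, no triangle can be formed.

No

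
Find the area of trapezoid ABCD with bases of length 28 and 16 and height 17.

Area = (28 + 16) * 17 / 2 = 748 / 2 = 374

374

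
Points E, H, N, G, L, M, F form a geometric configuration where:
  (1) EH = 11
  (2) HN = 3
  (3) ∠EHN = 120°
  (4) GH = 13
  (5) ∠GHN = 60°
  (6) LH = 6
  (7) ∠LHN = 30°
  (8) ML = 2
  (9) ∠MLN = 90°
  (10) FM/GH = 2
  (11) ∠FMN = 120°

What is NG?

Step 1: By the law of cosines on triangle NHG: NG² = 3² + 13² − 2·3·13·cos(60°) = 139, so NG = √139.

Therefore, the length of NG = √139.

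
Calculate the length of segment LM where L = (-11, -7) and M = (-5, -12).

d = sqrt((6)^2 + (-5)^2) = sqrt(61)

sqrt(61)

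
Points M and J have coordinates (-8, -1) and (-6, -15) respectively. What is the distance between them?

The horizontal distance is |-6 - -8| = 2 and the vertical distance is |-15 - -1| = 14.
By the Pythagorean theorem, d = sqrt(2^2 + 14^2) = sqrt(200) = 10*sqrt(2).

10*sqrt(2)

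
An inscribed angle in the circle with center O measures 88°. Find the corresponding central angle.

Central angle = 2 × 88° = 176° (inscribed angle theorem).

176°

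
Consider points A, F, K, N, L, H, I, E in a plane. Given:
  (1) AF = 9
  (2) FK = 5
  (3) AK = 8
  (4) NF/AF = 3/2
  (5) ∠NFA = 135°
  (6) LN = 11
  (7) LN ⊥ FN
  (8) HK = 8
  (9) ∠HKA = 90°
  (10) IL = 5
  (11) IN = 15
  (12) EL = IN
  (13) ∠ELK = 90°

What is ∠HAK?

Step 1: By the law of cosines on triangle AKH: AH² = 8² + 8² − 2·8·8·cos(90°) = 128, so AH = 8·√2.
Step 2: By the inverse law of cosines on triangle HAK: cos(∠HAK) = ((8·√2)² + 8² − 8²) / (2·8·√2·8) = 128/181.02 = 0.7071, so ∠HAK = 45°.

Therefore, the measure of angle ∠HAK = 45°.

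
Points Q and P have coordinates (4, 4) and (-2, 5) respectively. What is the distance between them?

d = sqrt((-2 - 4)^2 + (5 - 4)^2)
d = sqrt(-6^2 + 1^2)
d = sqrt(36 + 1)
d = sqrt(37)

sqrt(37)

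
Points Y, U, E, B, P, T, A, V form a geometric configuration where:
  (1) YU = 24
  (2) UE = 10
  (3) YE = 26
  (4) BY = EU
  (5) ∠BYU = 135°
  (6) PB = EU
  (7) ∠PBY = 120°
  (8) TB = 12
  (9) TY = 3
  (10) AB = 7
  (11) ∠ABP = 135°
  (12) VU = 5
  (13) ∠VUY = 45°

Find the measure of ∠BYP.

From the given relations: BY = EU = 10; PB = EU = 10.
Step 1: By the law of cosines on triangle YBP: YP² = 10² + 10² − 2·10·10·cos(120°) = 300, so YP = 10·√3.
Step 2: By the inverse law of cosines on triangle BYP: cos(∠BYP) = (10² + (10·√3)² − 10²) / (2·10·10·√3) = 300/346.41 = 0.866, so ∠BYP = 30°.

Therefore, the measure of angle ∠BYP = 30°.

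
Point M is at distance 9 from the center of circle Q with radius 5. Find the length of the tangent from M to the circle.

tangent = √(d² - r²) = √(9² - 5²) = √(81 - 25) = √56 = 2*sqrt(14)

2*sqrt(14)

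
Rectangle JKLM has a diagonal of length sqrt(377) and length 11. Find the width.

Using the Pythagorean theorem: d^2 = a^2 + b^2
b^2 = d^2 - a^2
b^2 = 377 - 121
b^2 = 256
b = sqrt(256) = 16

16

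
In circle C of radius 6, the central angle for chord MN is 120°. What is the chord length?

Chord length = 2r sin(θ/2)
= 2 × 6 × sin(120°/2)
= 2 × 6 × sin(60°)
= 6*sqrt(3)

6*sqrt(3)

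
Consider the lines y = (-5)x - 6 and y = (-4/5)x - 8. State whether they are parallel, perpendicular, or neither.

Slope of line 1: m1 = -5
Slope of line 2: m2 = -4/5
m1 != m2 and m1*m2 = 4 != -1. Neither.

Neither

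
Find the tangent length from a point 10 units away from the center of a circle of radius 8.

tangent = √(d² - r²) = √(10² - 8²) = √(100 - 64) = √36 = 6

6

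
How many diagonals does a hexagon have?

Total line segments between 6 vertices = C(6,2) = 15.
Subtract the 6 sides: 15 - 6 = 9 diagonals.

9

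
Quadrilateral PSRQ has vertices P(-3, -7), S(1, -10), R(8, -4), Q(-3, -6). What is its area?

Shoelace: sum of cross terms = 56, Area = (1/2)|56| = 28

28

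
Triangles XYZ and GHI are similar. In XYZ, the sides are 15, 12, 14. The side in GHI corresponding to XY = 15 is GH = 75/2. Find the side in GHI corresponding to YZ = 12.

Similar triangles have proportional sides. Setting up the proportion:
GH / XY = HI / YZ
75/2 / 15 = HI / 12
HI = 12 * 75/2 / 15 = 30.

30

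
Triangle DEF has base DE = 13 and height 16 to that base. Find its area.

Area = (1/2)(13)(16) = 104

104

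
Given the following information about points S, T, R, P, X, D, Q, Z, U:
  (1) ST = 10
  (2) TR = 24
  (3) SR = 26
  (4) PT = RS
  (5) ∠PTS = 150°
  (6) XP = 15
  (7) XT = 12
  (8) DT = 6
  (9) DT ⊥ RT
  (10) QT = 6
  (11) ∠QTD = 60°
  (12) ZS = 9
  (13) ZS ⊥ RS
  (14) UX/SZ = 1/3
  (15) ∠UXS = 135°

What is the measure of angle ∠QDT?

Step 1: By the law of cosines on triangle DTQ: DQ² = 6² + 6² − 2·6·6·cos(60°) = 36, so DQ = 6.
Step 2: By the inverse law of cosines on triangle QDT: cos(∠QDT) = (6² + 6² − 6²) / (2·6·6) = 36/72 = 0.5, so ∠QDT = 60°.

Therefore, the measure of angle ∠QDT = 60°.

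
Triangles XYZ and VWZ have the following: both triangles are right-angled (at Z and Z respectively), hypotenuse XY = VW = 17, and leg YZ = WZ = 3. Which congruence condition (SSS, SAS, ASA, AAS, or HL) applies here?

The given information provides:
both triangles are right-angled (at Z and Z respectively), hypotenuse XY = VW = 17, and leg YZ = WZ = 3
This matches the HL congruence theorem.
The hypotenuse and one leg of two right triangles are equal (Hypotenuse-Leg).

HL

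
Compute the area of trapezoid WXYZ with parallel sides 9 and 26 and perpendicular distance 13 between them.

A trapezoid's area equals the midsegment times the height.
The midsegment is (9 + 26) / 2 = 35/2.
Area = 35/2 * 13 = 455/2.

455/2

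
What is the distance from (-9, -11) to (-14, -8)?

d = sqrt((-5)^2 + (3)^2) = sqrt(34)

sqrt(34)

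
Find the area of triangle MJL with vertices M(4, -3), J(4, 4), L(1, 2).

Using the Shoelace formula for a triangle:
Area = (1/2)|x0(y1 - y2) + x1(y2 - y0) + x2(y0 - y1)|
Area = (1/2)|4(4 - 2) + 4(2 - -3) + 1(-3 - 4)|
Area = (1/2)|8 + 20 + -7|
Area = (1/2)|21|
Area = (1/2)(21)
Area = 21/2

21/2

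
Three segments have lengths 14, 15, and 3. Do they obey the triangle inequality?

For three segments to close into a triangle, no single side can be as long as the other two combined.
The longest side is 15, and 3 + 14 = 17 > 15.
A triangle can be formed.

Yes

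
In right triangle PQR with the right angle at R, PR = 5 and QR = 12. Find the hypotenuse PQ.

By the Pythagorean theorem: PQ^2 = PR^2 + QR^2
PQ^2 = 5^2 + 12^2 = 25 + 144 = 169
PQ = sqrt(169) = 13

13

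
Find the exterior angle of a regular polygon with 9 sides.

Each exterior angle of a regular n-gon is 360 / n.
For n = 9: 360 / 9 = 40 degrees.

40 degrees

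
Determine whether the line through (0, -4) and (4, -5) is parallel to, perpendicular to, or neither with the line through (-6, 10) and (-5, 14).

Slope of line 1: m1 = (-5 - -4)/(4 - 0) = -1/4 = -1/4
Slope of line 2: m2 = (14 - 10)/(-5 - -6) = 4/1 = 4
Two lines are perpendicular when the product of their slopes is -1 (negative reciprocals).
m1 * m2 = (-1/4) * (4) = -1, confirming perpendicularity.

Perpendicular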